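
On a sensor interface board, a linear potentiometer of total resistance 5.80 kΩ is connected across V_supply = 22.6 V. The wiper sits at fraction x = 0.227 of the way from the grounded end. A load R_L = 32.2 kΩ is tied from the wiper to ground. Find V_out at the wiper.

V_out ≈ 4.97 V

The pot divides into 4.483 kΩ above the wiper and 1.317 kΩ below.
Lower segment in parallel with the load: 1.317 ‖ 32.2 = 1.265 kΩ.
V_out = 22.6 × 1.265/(4.483 + 1.265) = 4.973 V.
(Unloaded: V_out = x·V_supply = 5.13 V.)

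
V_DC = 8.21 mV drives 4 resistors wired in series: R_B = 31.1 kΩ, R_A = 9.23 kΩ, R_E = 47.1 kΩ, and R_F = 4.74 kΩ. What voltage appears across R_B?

V ≈ 2.77 mV

Series total: ΣR = 31.1 + 9.23 + 47.1 + 4.74 = 92.17 kΩ.
V = V_DC · R/ΣR = 8.21 × 0.3374 = 2.770 mV.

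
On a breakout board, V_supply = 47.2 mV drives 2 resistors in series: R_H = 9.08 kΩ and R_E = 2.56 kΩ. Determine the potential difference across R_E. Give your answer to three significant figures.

V ≈ 10.4 mV

Series total: ΣR = 9.08 + 2.56 = 11.64 kΩ.
By the voltage-divider rule, V = 47.2 × 2.560/11.64 = 10.38 mV.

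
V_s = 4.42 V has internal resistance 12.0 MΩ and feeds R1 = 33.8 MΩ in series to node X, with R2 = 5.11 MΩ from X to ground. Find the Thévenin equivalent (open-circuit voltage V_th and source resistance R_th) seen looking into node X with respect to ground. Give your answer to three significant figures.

V_th ≈ 0.444 V, R_th ≈ 4.60 MΩ

R1' = 12.0 + 33.8 = 45.80 MΩ (source resistance + R1).
Open-circuit (no load on X): V_th = V_s · R2/(R1' + R2) = 4.42 × 5.11/(45.80 + 5.11) = 0.4436 V.
Looking into X with the source shorted: R_th = R1'·R2/(R1'+R2) = 45.80 × 5.11/50.91 = 4.597 MΩ.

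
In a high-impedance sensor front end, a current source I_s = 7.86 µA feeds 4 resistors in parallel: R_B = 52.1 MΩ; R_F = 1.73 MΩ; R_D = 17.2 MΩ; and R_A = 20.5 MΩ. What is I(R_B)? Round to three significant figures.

ΣG = 1/52.1 + 1/1.73 + 1/17.2 + 1/20.5 = 0.7041.
R_B takes the fraction G_k/ΣG = 0.01919/0.7041 = 0.02726, so I = 7.86 × 0.02726 = 0.2142 µA.

I ≈ 0.214 µA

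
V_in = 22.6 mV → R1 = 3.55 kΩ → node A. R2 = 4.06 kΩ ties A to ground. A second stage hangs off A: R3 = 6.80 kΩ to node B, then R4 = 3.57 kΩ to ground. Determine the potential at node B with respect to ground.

Node A sees R2 in parallel with the series input of stage 2, R3 + R4 = 10.37 kΩ.
R2 ‖ (R3+R4) = 2.918 kΩ.
First divider: V_A = V_in · 2.918/(3.55 + 2.918) = 10.20 mV.
Stage 2 is unloaded, so V_B = V_A · R4/(R3+R4) = 10.20 × 3.57/10.37 = 3.510 mV.

V_B ≈ 3.51 mV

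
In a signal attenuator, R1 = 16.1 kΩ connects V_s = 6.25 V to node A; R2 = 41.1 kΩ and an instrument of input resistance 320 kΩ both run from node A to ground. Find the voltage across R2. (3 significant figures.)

R2 ‖ R_L = (41.1 × 320)/(41.1 + 320) = 36.42 kΩ.
Now apply the divider: V_out = 6.25 × 0.6935 = 4.334 V.

V_out ≈ 4.33 V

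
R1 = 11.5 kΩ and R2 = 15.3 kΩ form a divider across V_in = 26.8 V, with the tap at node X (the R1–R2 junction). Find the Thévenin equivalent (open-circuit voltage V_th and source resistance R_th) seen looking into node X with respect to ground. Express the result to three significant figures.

V_th is the unloaded tap voltage: V_in · R2/(R1+R2) = 26.8 × 0.5709 = 15.30 V.
Zeroing V_in shorts the top of R1 to ground, so R_th = R1 ‖ R2 = 6.565 kΩ.

V_th ≈ 15.3 V, R_th ≈ 6.57 kΩ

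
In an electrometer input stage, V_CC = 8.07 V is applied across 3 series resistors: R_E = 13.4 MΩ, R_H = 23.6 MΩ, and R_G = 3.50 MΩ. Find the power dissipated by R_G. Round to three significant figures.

P ≈ 0.139 µW

ΣR = 40.50 MΩ → I = 8.07/40.50 = 0.1993 µA.
V(R_G) = I·R = 0.6974 V; P = V·I = 0.6974 × 0.1993 = 0.1390 µW.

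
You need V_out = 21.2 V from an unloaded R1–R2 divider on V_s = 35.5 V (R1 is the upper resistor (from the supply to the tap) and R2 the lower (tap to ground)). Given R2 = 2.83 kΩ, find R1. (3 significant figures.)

Required fraction k = V_out/V_s = 0.5972.
R1 = R2·(1/k − 1) = 2.83 × 0.6745 = 1.909 kΩ.

R1 ≈ 1.91 kΩ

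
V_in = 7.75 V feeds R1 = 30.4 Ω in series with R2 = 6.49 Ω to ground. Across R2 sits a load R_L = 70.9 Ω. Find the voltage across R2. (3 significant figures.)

V_out ≈ 1.27 V

First combine the lower leg with the load: R2 ‖ R_L = 5.946 Ω.
Voltage divider with the loaded lower leg: V_out = 7.75 × 5.946/(30.4 + 5.946) = 7.75 × 0.1636 = 1.268 V.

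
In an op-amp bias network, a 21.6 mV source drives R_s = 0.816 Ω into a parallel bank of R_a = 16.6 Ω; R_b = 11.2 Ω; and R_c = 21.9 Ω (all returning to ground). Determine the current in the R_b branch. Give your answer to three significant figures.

I ≈ 1.66 mA

Combine the parallel branches: R_p = (1/16.6 + 1/11.2 + 1/21.9)⁻¹ = 5.123 Ω.
V_A = 21.6 × 5.123/5.939 = 18.63 mV.
I(R_b) = V_A / R_b = 18.63/11.2 = 1.664 mA.
(Check via current divider: I_total = 3.637 mA; share G_k/ΣG = 0.4574 → same result.)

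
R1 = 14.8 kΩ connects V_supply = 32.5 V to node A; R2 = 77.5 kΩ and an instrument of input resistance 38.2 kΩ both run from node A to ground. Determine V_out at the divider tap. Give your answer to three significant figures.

R2 ‖ R_L = (77.5 × 38.2)/(77.5 + 38.2) = 25.59 kΩ.
Now apply the divider: V_out = 32.5 × 0.6336 = 20.59 V.
(Unloaded it would be 27.3 V; the load pulls it down.)

V_out ≈ 20.6 V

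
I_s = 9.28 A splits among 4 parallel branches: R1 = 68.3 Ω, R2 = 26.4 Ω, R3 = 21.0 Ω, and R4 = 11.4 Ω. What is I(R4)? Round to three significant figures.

Conductances: ΣG = 1/68.3 + 1/26.4 + 1/21.0 + 1/11.4 = 0.1879 (1/Ω).
By the current-divider rule, I = I_s · G_k/ΣG = 9.28 × 0.4669 = 4.333 A.

I ≈ 4.33 A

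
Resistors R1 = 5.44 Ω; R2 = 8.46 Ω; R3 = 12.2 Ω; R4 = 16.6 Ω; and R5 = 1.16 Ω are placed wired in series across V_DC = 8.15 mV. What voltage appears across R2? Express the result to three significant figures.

V ≈ 1.57 mV

Total series resistance ΣR = 5.44 + 8.46 + 12.2 + 16.6 + 1.16 = 43.86 Ω.
Voltage divider: V = V_DC · (8.460 / 43.86) = 8.15 × 0.1929 = 1.572 mV.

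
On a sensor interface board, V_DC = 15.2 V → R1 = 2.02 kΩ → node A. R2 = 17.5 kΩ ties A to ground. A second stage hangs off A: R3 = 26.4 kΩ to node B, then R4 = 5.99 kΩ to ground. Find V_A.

Node A sees R2 in parallel with the series input of stage 2, R3 + R4 = 32.39 kΩ.
R2 ‖ (R3+R4) = 11.36 kΩ.
First divider: V_A = V_DC · 11.36/(2.02 + 11.36) = 12.91 V.

V_A ≈ 12.9 V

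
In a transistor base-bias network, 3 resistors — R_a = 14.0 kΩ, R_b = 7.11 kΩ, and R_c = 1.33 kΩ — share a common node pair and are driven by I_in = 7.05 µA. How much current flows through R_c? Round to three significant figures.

ΣG = 1/14.0 + 1/7.11 + 1/1.33 = 0.9640.
Current divider: I(R_c) = I_in · G_k/ΣG = 7.05 × (0.7519/0.9640) = 7.05 × 0.7800 = 5.499 µA.

I ≈ 5.50 µA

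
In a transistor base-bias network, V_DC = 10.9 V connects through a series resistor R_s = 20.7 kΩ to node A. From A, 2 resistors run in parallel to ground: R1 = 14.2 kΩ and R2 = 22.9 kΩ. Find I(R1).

I ≈ 0.228 mA

Parallel bank: R_p = 1/(1/14.2 + 1/22.9) = 8.765 kΩ.
V_A = 10.9 × 8.765/29.46 = 3.242 V.
I(R1) = V_A / R1 = 3.242/14.2 = 0.2283 mA.
(Check via current divider: I_total = 0.3699 mA; share G_k/ΣG = 0.6173 → same result.)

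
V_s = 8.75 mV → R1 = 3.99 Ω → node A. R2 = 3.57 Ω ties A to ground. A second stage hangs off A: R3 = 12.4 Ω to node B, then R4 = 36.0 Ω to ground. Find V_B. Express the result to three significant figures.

Looking into the second stage from A: R3 + R4 = 48.40 Ω appears in parallel with R2.
R2 ‖ (R3+R4) = 3.325 Ω.
First divider: V_A = V_s · 3.325/(3.99 + 3.325) = 3.977 mV.
Then the unloaded second divider: V_B = V_A × R4/(R3+R4) = 3.977 × 0.7438 = 2.958 mV.

V_B ≈ 2.96 mV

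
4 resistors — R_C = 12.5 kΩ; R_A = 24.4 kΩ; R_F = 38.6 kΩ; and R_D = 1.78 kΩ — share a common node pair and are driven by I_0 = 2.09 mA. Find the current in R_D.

I ≈ 1.66 mA

ΣG = 1/12.5 + 1/24.4 + 1/38.6 + 1/1.78 = 0.7087.
By the current-divider rule, I = I_0 · G_k/ΣG = 2.09 × 0.7927 = 1.657 mA.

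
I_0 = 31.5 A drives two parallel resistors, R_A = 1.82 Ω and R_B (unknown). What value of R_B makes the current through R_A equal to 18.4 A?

R_B ≈ 2.56 Ω

Two-branch current divider: I_A = I_0 · R_B/(R_A + R_B).
With f = 0.5841, R_B = R_A · f/(1−f) = 1.82 × 1.405 = 2.556 Ω.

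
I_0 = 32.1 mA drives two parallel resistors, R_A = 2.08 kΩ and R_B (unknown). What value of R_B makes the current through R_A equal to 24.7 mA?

R_B ≈ 6.94 kΩ

The fraction through R_A equals R_B/(R_A+R_B).
24.7/32.1 = R_B/(R_A + R_B) → R_B = R_A · (0.7695)/(1 − 0.7695) = 2.08 × 3.338 = 6.943 kΩ.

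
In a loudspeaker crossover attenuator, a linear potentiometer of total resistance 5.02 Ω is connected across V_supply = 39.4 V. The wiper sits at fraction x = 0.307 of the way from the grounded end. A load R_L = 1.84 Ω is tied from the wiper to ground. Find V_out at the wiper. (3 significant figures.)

Lower segment x·R_p = 1.541 Ω; upper segment (1−x)·R_p = 3.479 Ω.
R_L loads the lower segment: effective lower R = 0.8387 Ω.
V_out = 39.4 × 0.8387/(3.479 + 0.8387) = 7.653 V.

V_out ≈ 7.65 V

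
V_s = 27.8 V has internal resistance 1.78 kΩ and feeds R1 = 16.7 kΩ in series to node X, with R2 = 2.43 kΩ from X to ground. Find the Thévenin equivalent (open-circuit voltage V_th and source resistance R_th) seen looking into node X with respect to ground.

V_th ≈ 3.23 V, R_th ≈ 2.15 kΩ

R1' = 1.78 + 16.7 = 18.48 kΩ (source resistance + R1).
Open-circuit (no load on X): V_th = V_s · R2/(R1' + R2) = 27.8 × 2.43/(18.48 + 2.43) = 3.231 V.
Looking into X with the source shorted: R_th = R1'·R2/(R1'+R2) = 18.48 × 2.43/20.91 = 2.148 kΩ.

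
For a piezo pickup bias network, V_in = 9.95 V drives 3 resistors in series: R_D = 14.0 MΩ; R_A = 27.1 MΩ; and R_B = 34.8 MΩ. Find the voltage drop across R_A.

V ≈ 3.55 V

Total series resistance ΣR = 14.0 + 27.1 + 34.8 = 75.90 MΩ.
Voltage divider: V = V_in · (27.10 / 75.90) = 9.95 × 0.3570 = 3.553 V.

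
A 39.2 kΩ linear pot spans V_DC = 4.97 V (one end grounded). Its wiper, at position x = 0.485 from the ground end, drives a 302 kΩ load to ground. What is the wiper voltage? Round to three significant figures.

V_out ≈ 2.33 V

Split the track: R_lower = x·R_p = 19.01 kΩ, R_upper = (1−x)·R_p = 20.19 kΩ.
Lower segment in parallel with the load: 19.01 ‖ 302 = 17.89 kΩ.
Loaded-divider output: V_out = 4.97 × 0.4698 = 2.335 V.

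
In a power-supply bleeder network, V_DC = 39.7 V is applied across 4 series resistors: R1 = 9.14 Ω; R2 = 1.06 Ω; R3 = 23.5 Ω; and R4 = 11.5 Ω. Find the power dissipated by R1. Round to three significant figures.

The common current is I = 39.7/45.20 = 0.8783 A.
P(R1) = I²·R1 = (0.8783)² × 9.14 = 7.051 W.

P ≈ 7.05 W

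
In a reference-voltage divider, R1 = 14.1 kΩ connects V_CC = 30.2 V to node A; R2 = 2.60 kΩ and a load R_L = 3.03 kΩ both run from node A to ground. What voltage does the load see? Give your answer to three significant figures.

V_out ≈ 2.73 V

The load sits in parallel with R2, giving an effective lower resistance R2' = R2·R_L/(R2+R_L) = 1.399 kΩ.
Then V_out = V_CC · R2'/(R1 + R2') = 30.2 × 1.399/15.50 = 2.726 V.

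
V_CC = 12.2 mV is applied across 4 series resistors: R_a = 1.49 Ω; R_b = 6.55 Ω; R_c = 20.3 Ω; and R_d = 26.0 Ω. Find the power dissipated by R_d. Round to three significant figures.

P ≈ 1.31 µW

The common current is I = 12.2/54.34 = 0.2245 mA.
V(R_d) = I·R = 5.837 mV; P = V·I = 5.837 × 0.2245 = 1.311 µW.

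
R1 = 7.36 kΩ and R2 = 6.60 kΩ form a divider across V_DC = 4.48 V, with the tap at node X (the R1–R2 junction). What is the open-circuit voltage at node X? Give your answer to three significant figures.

V_th ≈ 2.12 V

With X open, the divider is unloaded: V_th = 4.48 × 6.60/13.96 = 2.118 V.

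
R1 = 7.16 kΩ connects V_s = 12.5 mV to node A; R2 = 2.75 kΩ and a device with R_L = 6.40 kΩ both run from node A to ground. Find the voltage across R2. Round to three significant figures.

V_out ≈ 2.65 mV

The load sits in parallel with R2, giving an effective lower resistance R2' = R2·R_L/(R2+R_L) = 1.923 kΩ.
Now apply the divider: V_out = 12.5 × 0.2118 = 2.647 mV.
(Unloaded it would be 3.47 mV; the load pulls it down.)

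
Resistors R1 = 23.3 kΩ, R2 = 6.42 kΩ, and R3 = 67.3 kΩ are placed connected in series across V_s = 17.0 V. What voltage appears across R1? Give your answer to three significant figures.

V ≈ 4.08 V

Series total: ΣR = 23.3 + 6.42 + 67.3 = 97.02 kΩ.
By the voltage-divider rule, V = 17.0 × 23.30/97.02 = 4.083 V.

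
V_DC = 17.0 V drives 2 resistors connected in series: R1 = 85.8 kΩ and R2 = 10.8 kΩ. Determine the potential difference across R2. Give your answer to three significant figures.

Total series resistance ΣR = 85.8 + 10.8 = 96.60 kΩ.
Voltage divider: V = V_DC · (10.80 / 96.60) = 17.0 × 0.1118 = 1.901 V.

V ≈ 1.90 V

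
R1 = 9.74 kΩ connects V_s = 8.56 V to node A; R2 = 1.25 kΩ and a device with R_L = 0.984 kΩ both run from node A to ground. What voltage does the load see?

First combine the lower leg with the load: R2 ‖ R_L = 0.5506 kΩ.
Then V_out = V_s · R2'/(R1 + R2') = 8.56 × 0.5506/10.29 = 0.4580 V.

V_out ≈ 0.458 V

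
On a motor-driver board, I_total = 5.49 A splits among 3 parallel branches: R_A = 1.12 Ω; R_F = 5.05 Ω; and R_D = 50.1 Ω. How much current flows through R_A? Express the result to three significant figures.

I ≈ 4.41 A

ΣG = 1/1.12 + 1/5.05 + 1/50.1 = 1.111.
R_A takes the fraction G_k/ΣG = 0.8929/1.111 = 0.8038, so I = 5.49 × 0.8038 = 4.413 A.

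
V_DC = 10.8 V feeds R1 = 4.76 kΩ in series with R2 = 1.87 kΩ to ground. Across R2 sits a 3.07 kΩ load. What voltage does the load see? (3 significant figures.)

First combine the lower leg with the load: R2 ‖ R_L = 1.162 kΩ.
Voltage divider with the loaded lower leg: V_out = 10.8 × 1.162/(4.76 + 1.162) = 10.8 × 0.1962 = 2.119 V.
(Unloaded it would be 3.05 V; the load pulls it down.)

V_out ≈ 2.12 V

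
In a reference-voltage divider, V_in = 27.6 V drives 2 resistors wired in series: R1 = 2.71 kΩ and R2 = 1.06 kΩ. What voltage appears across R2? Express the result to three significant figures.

V ≈ 7.76 V

Total series resistance ΣR = 2.71 + 1.06 = 3.770 kΩ.
V = V_in · R/ΣR = 27.6 × 0.2812 = 7.760 V.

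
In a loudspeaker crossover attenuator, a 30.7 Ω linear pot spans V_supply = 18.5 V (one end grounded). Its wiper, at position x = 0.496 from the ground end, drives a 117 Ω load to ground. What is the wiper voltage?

V_out ≈ 8.61 V

Split the track: R_lower = x·R_p = 15.23 Ω, R_upper = (1−x)·R_p = 15.47 Ω.
Lower segment in parallel with the load: 15.23 ‖ 117 = 13.47 Ω.
V_out = 18.5 × 13.47/(15.47 + 13.47) = 8.611 V.
(Unloaded: V_out = x·V_supply = 9.18 V.)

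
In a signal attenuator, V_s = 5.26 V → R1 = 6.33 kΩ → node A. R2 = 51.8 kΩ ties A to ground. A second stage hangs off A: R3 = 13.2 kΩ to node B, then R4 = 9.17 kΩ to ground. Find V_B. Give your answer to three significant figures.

V_B ≈ 1.53 V

Node A sees R2 in parallel with the series input of stage 2, R3 + R4 = 22.37 kΩ.
R2 ‖ (R3+R4) = 15.62 kΩ.
First divider: V_A = V_s · 15.62/(6.33 + 15.62) = 3.743 V.
V_B = V_A × 0.4099 = 1.534 V.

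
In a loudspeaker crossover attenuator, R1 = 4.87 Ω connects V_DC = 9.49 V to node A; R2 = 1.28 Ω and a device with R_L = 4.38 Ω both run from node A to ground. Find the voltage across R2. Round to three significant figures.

V_out ≈ 1.60 V

R2 ‖ R_L = (1.28 × 4.38)/(1.28 + 4.38) = 0.9905 Ω.
Now apply the divider: V_out = 9.49 × 0.1690 = 1.604 V.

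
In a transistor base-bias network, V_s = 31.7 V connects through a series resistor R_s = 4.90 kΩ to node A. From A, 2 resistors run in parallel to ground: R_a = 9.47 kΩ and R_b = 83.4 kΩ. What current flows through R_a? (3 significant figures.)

Combine the parallel branches: R_p = (1/9.47 + 1/83.4)⁻¹ = 8.504 kΩ.
V_A = 31.7 × 8.504/13.40 = 20.11 V.
Branch current I = V_A/R_a = 20.11/9.47 = 2.124 mA.

I ≈ 2.12 mA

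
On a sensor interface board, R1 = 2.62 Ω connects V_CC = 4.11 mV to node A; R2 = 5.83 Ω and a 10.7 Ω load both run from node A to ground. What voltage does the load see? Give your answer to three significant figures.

V_out ≈ 2.43 mV

First combine the lower leg with the load: R2 ‖ R_L = 3.774 Ω.
Now apply the divider: V_out = 4.11 × 0.5902 = 2.426 mV.
(Unloaded it would be 2.84 mV; the load pulls it down.)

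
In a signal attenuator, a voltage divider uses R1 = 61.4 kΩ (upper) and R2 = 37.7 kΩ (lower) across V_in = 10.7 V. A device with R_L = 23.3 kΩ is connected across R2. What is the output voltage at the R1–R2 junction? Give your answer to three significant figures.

V_out ≈ 2.03 V

First combine the lower leg with the load: R2 ‖ R_L = 14.40 kΩ.
Then V_out = V_in · R2'/(R1 + R2') = 10.7 × 14.40/75.80 = 2.033 V.
(Unloaded it would be 4.07 V; the load pulls it down.)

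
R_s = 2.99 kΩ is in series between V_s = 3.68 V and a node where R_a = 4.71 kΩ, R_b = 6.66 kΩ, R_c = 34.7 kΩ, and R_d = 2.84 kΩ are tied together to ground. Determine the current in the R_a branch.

I ≈ 0.242 mA

Equivalent of the parallel group: R_p = 1.345 kΩ.
Node voltage V_A = V_s · R_p/(R_s + R_p) = 3.68 × 0.3103 = 1.142 V.
I(R_a) = V_A / R_a = 1.142/4.71 = 0.2424 mA.
(Equivalently: I_total = 0.8489 mA, then current-divider fraction G_k/ΣG = 0.2856.)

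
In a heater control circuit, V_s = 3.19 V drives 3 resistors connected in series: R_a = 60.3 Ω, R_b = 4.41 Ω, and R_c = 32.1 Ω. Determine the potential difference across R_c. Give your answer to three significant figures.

Series total: ΣR = 60.3 + 4.41 + 32.1 = 96.81 Ω.
V = V_s · R/ΣR = 3.19 × 0.3316 = 1.058 V.

V ≈ 1.06 V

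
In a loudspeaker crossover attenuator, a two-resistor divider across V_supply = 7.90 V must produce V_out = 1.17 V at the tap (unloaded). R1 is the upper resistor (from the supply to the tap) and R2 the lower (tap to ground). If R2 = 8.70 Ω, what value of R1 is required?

R1 ≈ 50.0 Ω

V_out/V_supply = R2/(R1+R2) = 0.1481.
So R1 = R2 · (V_supply/V_out − 1) = 8.70 × (7.90/1.17 − 1) = 8.70 × 5.752 = 50.04 Ω.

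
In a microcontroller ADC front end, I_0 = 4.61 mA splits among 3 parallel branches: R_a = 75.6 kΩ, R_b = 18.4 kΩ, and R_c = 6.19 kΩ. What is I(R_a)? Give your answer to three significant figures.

ΣG = 1/75.6 + 1/18.4 + 1/6.19 = 0.2291.
Current divider: I(R_a) = I_0 · G_k/ΣG = 4.61 × (0.01323/0.2291) = 4.61 × 0.05773 = 0.2661 mA.

I ≈ 0.266 mA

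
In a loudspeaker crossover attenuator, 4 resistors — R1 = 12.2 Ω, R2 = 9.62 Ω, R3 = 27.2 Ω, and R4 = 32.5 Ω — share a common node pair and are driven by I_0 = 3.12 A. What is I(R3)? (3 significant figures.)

ΣG = 1/12.2 + 1/9.62 + 1/27.2 + 1/32.5 = 0.2535.
By the current-divider rule, I = I_0 · G_k/ΣG = 3.12 × 0.1451 = 0.4526 A.

I ≈ 0.453 A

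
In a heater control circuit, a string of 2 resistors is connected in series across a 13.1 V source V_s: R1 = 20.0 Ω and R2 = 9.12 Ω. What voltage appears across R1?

Series total: ΣR = 20.0 + 9.12 = 29.12 Ω.
V = V_s · R/ΣR = 13.1 × 0.6868 = 8.997 V.

V ≈ 9.00 V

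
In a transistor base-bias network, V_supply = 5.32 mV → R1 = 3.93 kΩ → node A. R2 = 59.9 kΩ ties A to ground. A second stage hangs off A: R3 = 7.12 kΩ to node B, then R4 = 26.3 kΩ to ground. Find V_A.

V_A ≈ 4.50 mV

The second stage (R3 + R4 = 33.42 kΩ) loads node A in parallel with R2.
R2 ‖ (R3+R4) = 21.45 kΩ.
First divider: V_A = V_supply · 21.45/(3.93 + 21.45) = 4.496 mV.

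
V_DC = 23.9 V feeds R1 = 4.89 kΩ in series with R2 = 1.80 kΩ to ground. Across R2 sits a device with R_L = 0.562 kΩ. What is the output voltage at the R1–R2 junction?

V_out ≈ 1.92 V

The load sits in parallel with R2, giving an effective lower resistance R2' = R2·R_L/(R2+R_L) = 0.4283 kΩ.
Voltage divider with the loaded lower leg: V_out = 23.9 × 0.4283/(4.89 + 0.4283) = 23.9 × 0.08053 = 1.925 V.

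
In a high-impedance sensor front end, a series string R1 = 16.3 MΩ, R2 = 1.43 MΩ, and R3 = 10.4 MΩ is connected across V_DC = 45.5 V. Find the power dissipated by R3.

ΣR = 28.13 MΩ → I = 45.5/28.13 = 1.617 µA.
P(R3) = I²·R3 = (1.617)² × 10.4 = 27.21 µW.

P ≈ 27.2 µW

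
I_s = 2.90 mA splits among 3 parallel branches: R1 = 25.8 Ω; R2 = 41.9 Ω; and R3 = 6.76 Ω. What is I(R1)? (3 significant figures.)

Conductances: ΣG = 1/25.8 + 1/41.9 + 1/6.76 = 0.2106 (1/Ω).
R1 takes the fraction G_k/ΣG = 0.03876/0.2106 = 0.1841, so I = 2.90 × 0.1841 = 0.5338 mA.

I ≈ 0.534 mA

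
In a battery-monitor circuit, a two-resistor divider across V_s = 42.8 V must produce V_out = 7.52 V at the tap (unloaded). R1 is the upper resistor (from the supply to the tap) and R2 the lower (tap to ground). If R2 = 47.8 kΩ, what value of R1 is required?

R1 ≈ 224 kΩ

V_out/V_s = R2/(R1+R2) = 0.1757.
R1 = R2·(1/k − 1) = 47.8 × 4.691 = 224.3 kΩ.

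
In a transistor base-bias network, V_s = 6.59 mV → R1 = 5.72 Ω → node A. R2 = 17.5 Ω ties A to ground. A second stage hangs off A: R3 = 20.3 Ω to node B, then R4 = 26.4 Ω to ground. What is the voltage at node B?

Node A sees R2 in parallel with the series input of stage 2, R3 + R4 = 46.70 Ω.
R2 ‖ (R3+R4) = 12.73 Ω.
So V_A = 6.59 × 0.6900 = 4.547 mV.
Stage 2 is unloaded, so V_B = V_A · R4/(R3+R4) = 4.547 × 26.4/46.70 = 2.570 mV.

V_B ≈ 2.57 mV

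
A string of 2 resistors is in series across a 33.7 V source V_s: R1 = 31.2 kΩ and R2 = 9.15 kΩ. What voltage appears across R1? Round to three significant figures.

V ≈ 26.1 V

Total series resistance ΣR = 31.2 + 9.15 = 40.35 kΩ.
By the voltage-divider rule, V = 33.7 × 31.20/40.35 = 26.06 V.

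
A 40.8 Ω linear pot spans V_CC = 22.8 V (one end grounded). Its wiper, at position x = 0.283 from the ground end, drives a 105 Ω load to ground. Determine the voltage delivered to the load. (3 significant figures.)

The pot divides into 29.25 Ω above the wiper and 11.55 Ω below.
Lower segment in parallel with the load: 11.55 ‖ 105 = 10.40 Ω.
Then V_out = V_CC · 10.40/(29.25 + 10.40) = 5.981 V.

V_out ≈ 5.98 V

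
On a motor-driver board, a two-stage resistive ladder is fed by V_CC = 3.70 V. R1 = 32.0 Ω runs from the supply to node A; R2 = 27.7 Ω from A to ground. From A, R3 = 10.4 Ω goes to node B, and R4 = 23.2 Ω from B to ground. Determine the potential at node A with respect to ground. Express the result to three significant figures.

Node A sees R2 in parallel with the series input of stage 2, R3 + R4 = 33.60 Ω.
Effective lower resistance at A: R2 ‖ 33.60 = 15.18 Ω.
First divider: V_A = V_CC · 15.18/(32.0 + 15.18) = 1.191 V.

V_A ≈ 1.19 V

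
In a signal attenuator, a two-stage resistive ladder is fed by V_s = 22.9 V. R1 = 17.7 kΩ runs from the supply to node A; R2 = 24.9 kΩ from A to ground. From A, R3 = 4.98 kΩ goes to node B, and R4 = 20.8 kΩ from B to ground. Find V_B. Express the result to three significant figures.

V_B ≈ 7.71 V

Node A sees R2 in parallel with the series input of stage 2, R3 + R4 = 25.78 kΩ.
R2 ‖ (R3+R4) = 12.67 kΩ.
So V_A = 22.9 × 0.4171 = 9.552 V.
V_B = V_A × 0.8068 = 7.707 V.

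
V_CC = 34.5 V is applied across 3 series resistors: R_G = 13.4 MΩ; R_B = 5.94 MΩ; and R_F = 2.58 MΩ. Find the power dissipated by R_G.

P ≈ 33.2 µW

The common current is I = 34.5/21.92 = 1.574 µA.
P = I²R = 2.477 × 13.4 = 33.19 µW.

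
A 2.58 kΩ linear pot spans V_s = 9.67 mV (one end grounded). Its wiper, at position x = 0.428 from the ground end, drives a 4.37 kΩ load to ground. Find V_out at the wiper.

Lower segment x·R_p = 1.104 kΩ; upper segment (1−x)·R_p = 1.476 kΩ.
R_L loads the lower segment: effective lower R = 0.8815 kΩ.
Then V_out = V_s · 0.8815/(1.476 + 0.8815) = 3.616 mV.

V_out ≈ 3.62 mV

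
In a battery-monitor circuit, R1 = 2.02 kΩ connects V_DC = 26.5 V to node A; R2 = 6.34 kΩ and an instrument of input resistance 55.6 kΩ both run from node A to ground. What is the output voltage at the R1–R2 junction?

R2 ‖ R_L = (6.34 × 55.6)/(6.34 + 55.6) = 5.691 kΩ.
Voltage divider with the loaded lower leg: V_out = 26.5 × 5.691/(2.02 + 5.691) = 26.5 × 0.7380 = 19.56 V.
(Unloaded it would be 20.1 V; the load pulls it down.)

V_out ≈ 19.6 V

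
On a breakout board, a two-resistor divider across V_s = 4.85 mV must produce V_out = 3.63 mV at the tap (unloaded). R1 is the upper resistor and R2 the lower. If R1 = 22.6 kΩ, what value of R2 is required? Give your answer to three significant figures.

Required fraction k = V_out/V_s = 0.7485.
So R2 = R1 · V_out/(V_s − V_out) = 22.6 × 3.63/(4.85 − 3.63) = 22.6 × 2.975 = 67.24 kΩ.

R2 ≈ 67.2 kΩ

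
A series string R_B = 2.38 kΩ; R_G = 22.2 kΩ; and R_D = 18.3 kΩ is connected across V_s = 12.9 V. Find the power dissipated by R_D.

P ≈ 1.66 mW

Series current I = V_s/ΣR = 12.9/42.88 = 0.3008 mA.
P(R_D) = I²·R_D = (0.3008)² × 18.3 = 1.656 mW.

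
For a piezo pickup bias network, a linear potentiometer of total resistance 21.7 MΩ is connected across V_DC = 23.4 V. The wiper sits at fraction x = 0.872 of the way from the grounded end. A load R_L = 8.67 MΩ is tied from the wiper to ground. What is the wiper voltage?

V_out ≈ 15.9 V

The pot divides into 2.778 MΩ above the wiper and 18.92 MΩ below.
R_L loads the lower segment: effective lower R = 5.946 MΩ.
Then V_out = V_DC · 5.946/(2.778 + 5.946) = 15.95 V.
(Unloaded: V_out = x·V_DC = 20.4 V.)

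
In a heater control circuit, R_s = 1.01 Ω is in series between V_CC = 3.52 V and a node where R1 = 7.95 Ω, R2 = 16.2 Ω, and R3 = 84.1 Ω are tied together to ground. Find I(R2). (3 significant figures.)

Combine the parallel branches: R_p = (1/7.95 + 1/16.2 + 1/84.1)⁻¹ = 5.015 Ω.
Node voltage V_A = V_CC · R_p/(R_s + R_p) = 3.52 × 0.8324 = 2.930 V.
I(R2) = V_A / R2 = 2.930/16.2 = 0.1809 A.
(Check via current divider: I_total = 0.5842 A; share G_k/ΣG = 0.3096 → same result.)

I ≈ 0.181 A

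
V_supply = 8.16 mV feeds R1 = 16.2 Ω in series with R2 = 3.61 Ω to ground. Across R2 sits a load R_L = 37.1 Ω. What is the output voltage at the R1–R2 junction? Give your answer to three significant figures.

V_out ≈ 1.38 mV

R2 ‖ R_L = (3.61 × 37.1)/(3.61 + 37.1) = 3.290 Ω.
Then V_out = V_supply · R2'/(R1 + R2') = 8.16 × 3.290/19.49 = 1.377 mV.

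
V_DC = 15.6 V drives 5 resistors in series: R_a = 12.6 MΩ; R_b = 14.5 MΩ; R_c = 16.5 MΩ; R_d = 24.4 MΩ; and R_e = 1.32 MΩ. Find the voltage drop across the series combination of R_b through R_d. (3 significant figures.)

Series total: ΣR = 12.6 + 14.5 + 16.5 + 24.4 + 1.32 = 69.32 MΩ.
R_{R_b..R_d} = 14.5 + 16.5 + 24.4 = 55.40 MΩ.
V = V_DC · R/ΣR = 15.6 × 0.7992 = 12.47 V.

V ≈ 12.5 V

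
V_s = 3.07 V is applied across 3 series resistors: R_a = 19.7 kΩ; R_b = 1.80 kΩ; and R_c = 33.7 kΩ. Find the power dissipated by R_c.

P ≈ 0.104 mW

Series current I = V_s/ΣR = 3.07/55.20 = 0.05562 mA.
V(R_c) = I·R = 1.874 V; P = V·I = 1.874 × 0.05562 = 0.1042 mW.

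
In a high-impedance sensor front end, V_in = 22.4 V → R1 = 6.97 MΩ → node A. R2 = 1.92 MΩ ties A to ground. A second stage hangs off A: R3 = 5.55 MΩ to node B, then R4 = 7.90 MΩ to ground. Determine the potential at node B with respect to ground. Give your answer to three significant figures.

The second stage (R3 + R4 = 13.45 MΩ) loads node A in parallel with R2.
R2 ‖ (R3+R4) = 1.680 MΩ.
V_A = 22.4 × 1.680/(6.97 + 1.680) = 4.351 V.
Then the unloaded second divider: V_B = V_A × R4/(R3+R4) = 4.351 × 0.5874 = 2.556 V.

V_B ≈ 2.56 V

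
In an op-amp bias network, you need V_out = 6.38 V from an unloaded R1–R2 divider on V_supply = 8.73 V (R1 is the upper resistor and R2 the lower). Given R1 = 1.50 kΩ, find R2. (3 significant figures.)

Required fraction k = V_out/V_supply = 0.7308.
Rearranging, R2 = R1·k/(1−k) = 1.50 × 2.715 = 4.072 kΩ.

R2 ≈ 4.07 kΩ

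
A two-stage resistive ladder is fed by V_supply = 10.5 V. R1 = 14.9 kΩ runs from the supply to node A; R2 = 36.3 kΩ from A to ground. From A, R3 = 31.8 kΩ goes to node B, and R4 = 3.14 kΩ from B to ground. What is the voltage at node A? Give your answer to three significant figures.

V_A ≈ 5.72 V

Looking into the second stage from A: R3 + R4 = 34.94 kΩ appears in parallel with R2.
R2 ‖ (R3+R4) = 17.80 kΩ.
V_A = 10.5 × 17.80/(14.9 + 17.80) = 5.716 V.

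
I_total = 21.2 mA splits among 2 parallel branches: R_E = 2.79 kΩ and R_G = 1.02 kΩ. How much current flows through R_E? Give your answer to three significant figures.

I ≈ 5.68 mA

For two parallel branches, I_k = I_total · (other R)/(sum of R).
So I = 21.2 × 1.02/3.810 = 5.676 mA.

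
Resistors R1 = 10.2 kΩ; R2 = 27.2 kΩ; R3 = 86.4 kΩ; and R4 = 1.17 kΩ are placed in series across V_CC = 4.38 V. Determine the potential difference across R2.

Total series resistance ΣR = 10.2 + 27.2 + 86.4 + 1.17 = 125.0 kΩ.
V = V_CC · R/ΣR = 4.38 × 0.2177 = 0.9533 V.

V ≈ 0.953 V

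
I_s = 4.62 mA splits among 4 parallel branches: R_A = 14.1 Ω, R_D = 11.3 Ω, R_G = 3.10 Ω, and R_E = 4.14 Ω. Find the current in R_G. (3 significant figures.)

Conductances: ΣG = 1/14.1 + 1/11.3 + 1/3.10 + 1/4.14 = 0.7235 (1/Ω).
By the current-divider rule, I = I_s · G_k/ΣG = 4.62 × 0.4458 = 2.060 mA.

I ≈ 2.06 mA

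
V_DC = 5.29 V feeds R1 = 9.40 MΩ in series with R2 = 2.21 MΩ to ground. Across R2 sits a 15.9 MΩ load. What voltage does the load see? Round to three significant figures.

V_out ≈ 0.905 V

R2 ‖ R_L = (2.21 × 15.9)/(2.21 + 15.9) = 1.940 MΩ.
Voltage divider with the loaded lower leg: V_out = 5.29 × 1.940/(9.40 + 1.940) = 5.29 × 0.1711 = 0.9051 V.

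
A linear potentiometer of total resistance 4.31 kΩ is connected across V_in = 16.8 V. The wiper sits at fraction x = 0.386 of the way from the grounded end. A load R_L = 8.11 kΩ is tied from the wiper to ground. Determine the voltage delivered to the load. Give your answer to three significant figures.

The pot divides into 2.646 kΩ above the wiper and 1.664 kΩ below.
R_L loads the lower segment: effective lower R = 1.380 kΩ.
Then V_out = V_in · 1.380/(2.646 + 1.380) = 5.759 V.

V_out ≈ 5.76 V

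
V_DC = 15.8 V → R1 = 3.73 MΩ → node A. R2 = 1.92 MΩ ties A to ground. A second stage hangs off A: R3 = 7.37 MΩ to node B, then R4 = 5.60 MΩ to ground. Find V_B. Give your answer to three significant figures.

Looking into the second stage from A: R3 + R4 = 12.97 MΩ appears in parallel with R2.
R2 ‖ (R3+R4) = 1.672 MΩ.
V_A = 15.8 × 1.672/(3.73 + 1.672) = 4.891 V.
Then the unloaded second divider: V_B = V_A × R4/(R3+R4) = 4.891 × 0.4318 = 2.112 V.

V_B ≈ 2.11 V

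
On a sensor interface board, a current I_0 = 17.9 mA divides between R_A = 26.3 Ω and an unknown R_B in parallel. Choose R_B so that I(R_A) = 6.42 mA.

R_B ≈ 14.7 Ω

In a two-way split, I_A/I_0 = R_B/(R_A + R_B).
With f = 0.3587, R_B = R_A · f/(1−f) = 26.3 × 0.5592 = 14.71 Ω.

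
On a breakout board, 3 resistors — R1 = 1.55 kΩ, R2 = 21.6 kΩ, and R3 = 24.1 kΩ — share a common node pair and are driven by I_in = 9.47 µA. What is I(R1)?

I ≈ 8.34 µA

Conductances: ΣG = 1/1.55 + 1/21.6 + 1/24.1 = 0.7330 (1/kΩ).
Current divider: I(R1) = I_in · G_k/ΣG = 9.47 × (0.6452/0.7330) = 9.47 × 0.8802 = 8.336 µA.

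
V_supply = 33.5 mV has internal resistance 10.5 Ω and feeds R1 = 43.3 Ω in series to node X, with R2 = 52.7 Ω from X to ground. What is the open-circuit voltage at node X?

R1' = 10.5 + 43.3 = 53.80 Ω (source resistance + R1).
With X open, the divider is unloaded: V_th = 33.5 × 52.7/106.5 = 16.58 mV.

V_th ≈ 16.6 mV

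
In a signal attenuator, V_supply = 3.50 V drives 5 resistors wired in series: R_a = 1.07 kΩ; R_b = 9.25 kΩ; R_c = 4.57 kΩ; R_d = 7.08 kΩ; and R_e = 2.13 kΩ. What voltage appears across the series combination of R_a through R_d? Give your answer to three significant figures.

Total series resistance ΣR = 1.07 + 9.25 + 4.57 + 7.08 + 2.13 = 24.10 kΩ.
R_{R_a..R_d} = 1.07 + 9.25 + 4.57 + 7.08 = 21.97 kΩ.
Voltage divider: V = V_supply · (21.97 / 24.10) = 3.50 × 0.9116 = 3.191 V.

V ≈ 3.19 V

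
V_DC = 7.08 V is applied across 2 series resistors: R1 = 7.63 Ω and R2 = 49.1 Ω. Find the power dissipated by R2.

The common current is I = 7.08/56.73 = 0.1248 A.
V(R2) = I·R = 6.128 V; P = V·I = 6.128 × 0.1248 = 0.7648 W.

P ≈ 0.765 W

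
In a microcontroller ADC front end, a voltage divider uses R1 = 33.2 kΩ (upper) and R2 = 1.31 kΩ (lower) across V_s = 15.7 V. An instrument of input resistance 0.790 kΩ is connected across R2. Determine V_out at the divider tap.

V_out ≈ 0.230 V

First combine the lower leg with the load: R2 ‖ R_L = 0.4928 kΩ.
Now apply the divider: V_out = 15.7 × 0.01463 = 0.2296 V.
(Unloaded it would be 0.596 V; the load pulls it down.)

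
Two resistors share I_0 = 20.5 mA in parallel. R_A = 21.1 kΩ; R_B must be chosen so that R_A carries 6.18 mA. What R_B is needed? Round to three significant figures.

Two-branch current divider: I_A = I_0 · R_B/(R_A + R_B).
6.18/20.5 = R_B/(R_A + R_B) → R_B = R_A · (0.3015)/(1 − 0.3015) = 21.1 × 0.4316 = 9.106 kΩ.

R_B ≈ 9.11 kΩ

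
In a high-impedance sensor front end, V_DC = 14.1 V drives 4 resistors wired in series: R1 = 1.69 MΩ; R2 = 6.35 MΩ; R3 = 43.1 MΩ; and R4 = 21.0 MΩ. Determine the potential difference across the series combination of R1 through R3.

Total series resistance ΣR = 1.69 + 6.35 + 43.1 + 21.0 = 72.14 MΩ.
R_{R1..R3} = 1.69 + 6.35 + 43.1 = 51.14 MΩ.
V = V_DC · R/ΣR = 14.1 × 0.7089 = 9.995 V.

V ≈ 10.0 V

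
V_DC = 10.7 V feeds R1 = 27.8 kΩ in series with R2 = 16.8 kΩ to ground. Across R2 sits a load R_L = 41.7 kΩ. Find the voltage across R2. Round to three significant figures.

First combine the lower leg with the load: R2 ‖ R_L = 11.98 kΩ.
Voltage divider with the loaded lower leg: V_out = 10.7 × 11.98/(27.8 + 11.98) = 10.7 × 0.3011 = 3.222 V.

V_out ≈ 3.22 V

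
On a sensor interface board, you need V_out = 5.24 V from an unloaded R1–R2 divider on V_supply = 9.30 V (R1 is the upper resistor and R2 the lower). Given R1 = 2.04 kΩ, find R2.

V_out/V_supply = R2/(R1+R2) = 0.5634.
Rearranging, R2 = R1·k/(1−k) = 2.04 × 1.291 = 2.633 kΩ.

R2 ≈ 2.63 kΩ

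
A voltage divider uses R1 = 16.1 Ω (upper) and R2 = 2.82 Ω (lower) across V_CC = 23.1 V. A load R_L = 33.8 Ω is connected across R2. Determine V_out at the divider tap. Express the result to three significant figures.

First combine the lower leg with the load: R2 ‖ R_L = 2.603 Ω.
Now apply the divider: V_out = 23.1 × 0.1392 = 3.215 V.
(Unloaded it would be 3.44 V; the load pulls it down.)

V_out ≈ 3.21 V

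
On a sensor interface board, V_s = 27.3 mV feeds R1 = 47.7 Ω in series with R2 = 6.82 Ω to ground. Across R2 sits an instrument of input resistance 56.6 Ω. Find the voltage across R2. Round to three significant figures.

V_out ≈ 3.09 mV

The load sits in parallel with R2, giving an effective lower resistance R2' = R2·R_L/(R2+R_L) = 6.087 Ω.
Now apply the divider: V_out = 27.3 × 0.1132 = 3.089 mV.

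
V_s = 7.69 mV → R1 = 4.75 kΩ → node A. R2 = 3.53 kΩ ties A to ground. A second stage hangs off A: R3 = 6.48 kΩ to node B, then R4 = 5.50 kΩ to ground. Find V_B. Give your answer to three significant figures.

V_B ≈ 1.29 mV

The second stage (R3 + R4 = 11.98 kΩ) loads node A in parallel with R2.
R2 ‖ (R3+R4) = 2.727 kΩ.
V_A = 7.69 × 2.727/(4.75 + 2.727) = 2.804 mV.
Stage 2 is unloaded, so V_B = V_A · R4/(R3+R4) = 2.804 × 5.50/11.98 = 1.288 mV.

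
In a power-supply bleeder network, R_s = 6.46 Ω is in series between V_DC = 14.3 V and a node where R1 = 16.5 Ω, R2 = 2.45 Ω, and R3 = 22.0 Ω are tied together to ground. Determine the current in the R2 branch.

Combine the parallel branches: R_p = (1/16.5 + 1/2.45 + 1/22.0)⁻¹ = 1.945 Ω.
V_A = 14.3 × 1.945/8.405 = 3.309 V.
I(R2) = V_A / R2 = 3.309/2.45 = 1.351 A.
(Check via current divider: I_total = 1.701 A; share G_k/ΣG = 0.7937 → same result.)

I ≈ 1.35 A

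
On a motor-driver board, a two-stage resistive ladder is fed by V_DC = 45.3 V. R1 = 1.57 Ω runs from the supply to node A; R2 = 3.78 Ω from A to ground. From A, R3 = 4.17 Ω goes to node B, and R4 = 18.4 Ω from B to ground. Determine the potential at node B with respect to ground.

V_B ≈ 24.9 V

The second stage (R3 + R4 = 22.57 Ω) loads node A in parallel with R2.
R2 ‖ (R3+R4) = 3.238 Ω.
So V_A = 45.3 × 0.6734 = 30.51 V.
Stage 2 is unloaded, so V_B = V_A · R4/(R3+R4) = 30.51 × 18.4/22.57 = 24.87 V.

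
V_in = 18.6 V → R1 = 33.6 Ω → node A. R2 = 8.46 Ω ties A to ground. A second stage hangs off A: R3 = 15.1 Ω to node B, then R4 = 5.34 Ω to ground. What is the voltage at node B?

Node A sees R2 in parallel with the series input of stage 2, R3 + R4 = 20.44 Ω.
Effective lower resistance at A: R2 ‖ 20.44 = 5.983 Ω.
V_A = 18.6 × 5.983/(33.6 + 5.983) = 2.812 V.
V_B = V_A × 0.2613 = 0.7345 V.

V_B ≈ 0.735 V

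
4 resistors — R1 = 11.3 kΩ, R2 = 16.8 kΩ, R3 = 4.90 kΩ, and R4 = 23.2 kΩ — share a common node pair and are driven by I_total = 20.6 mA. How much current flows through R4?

I ≈ 2.25 mA

ΣG = 1/11.3 + 1/16.8 + 1/4.90 + 1/23.2 = 0.3952.
By the current-divider rule, I = I_total · G_k/ΣG = 20.6 × 0.1091 = 2.247 mA.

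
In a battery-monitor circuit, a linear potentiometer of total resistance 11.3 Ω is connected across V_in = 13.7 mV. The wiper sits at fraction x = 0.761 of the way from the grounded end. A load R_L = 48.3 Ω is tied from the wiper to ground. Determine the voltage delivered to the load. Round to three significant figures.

V_out ≈ 10.0 mV

Split the track: R_lower = x·R_p = 8.599 Ω, R_upper = (1−x)·R_p = 2.701 Ω.
Lower segment in parallel with the load: 8.599 ‖ 48.3 = 7.300 Ω.
Loaded-divider output: V_out = 13.7 × 0.7299 = 10.00 mV.
(Unloaded: V_out = x·V_in = 10.4 mV.)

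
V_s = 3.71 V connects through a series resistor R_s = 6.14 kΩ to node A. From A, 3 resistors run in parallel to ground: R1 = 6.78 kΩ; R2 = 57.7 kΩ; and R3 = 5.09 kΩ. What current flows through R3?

Parallel bank: R_p = 1/(1/6.78 + 1/57.7 + 1/5.09) = 2.768 kΩ.
V_A = 3.71 × 2.768/8.908 = 1.153 V.
Branch current I = V_A/R3 = 1.153/5.09 = 0.2265 mA.

I ≈ 0.226 mA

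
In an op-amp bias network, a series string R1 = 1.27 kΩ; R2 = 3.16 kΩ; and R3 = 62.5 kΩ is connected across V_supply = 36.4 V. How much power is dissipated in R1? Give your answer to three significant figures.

P ≈ 0.376 mW

The common current is I = 36.4/66.93 = 0.5439 mA.
P = I²R = 0.2958 × 1.27 = 0.3756 mW.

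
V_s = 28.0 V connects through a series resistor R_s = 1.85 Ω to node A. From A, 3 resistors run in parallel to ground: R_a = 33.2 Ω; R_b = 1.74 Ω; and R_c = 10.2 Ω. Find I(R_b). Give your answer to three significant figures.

Equivalent of the parallel group: R_p = 1.423 Ω.
V_A = 28.0 × 1.423/3.273 = 12.17 V.
I(R_b) = V_A / R_b = 12.17/1.74 = 6.996 A.

I ≈ 7.00 A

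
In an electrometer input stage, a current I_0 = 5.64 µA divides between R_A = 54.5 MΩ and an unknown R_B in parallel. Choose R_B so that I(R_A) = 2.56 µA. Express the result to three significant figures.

Two-branch current divider: I_A = I_0 · R_B/(R_A + R_B).
With f = 0.4539, R_B = R_A · f/(1−f) = 54.5 × 0.8312 = 45.30 MΩ.

R_B ≈ 45.3 MΩ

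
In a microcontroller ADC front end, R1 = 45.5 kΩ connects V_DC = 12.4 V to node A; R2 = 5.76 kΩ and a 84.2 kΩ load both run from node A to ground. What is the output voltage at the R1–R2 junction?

V_out ≈ 1.31 V

First combine the lower leg with the load: R2 ‖ R_L = 5.391 kΩ.
Voltage divider with the loaded lower leg: V_out = 12.4 × 5.391/(45.5 + 5.391) = 12.4 × 0.1059 = 1.314 V.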